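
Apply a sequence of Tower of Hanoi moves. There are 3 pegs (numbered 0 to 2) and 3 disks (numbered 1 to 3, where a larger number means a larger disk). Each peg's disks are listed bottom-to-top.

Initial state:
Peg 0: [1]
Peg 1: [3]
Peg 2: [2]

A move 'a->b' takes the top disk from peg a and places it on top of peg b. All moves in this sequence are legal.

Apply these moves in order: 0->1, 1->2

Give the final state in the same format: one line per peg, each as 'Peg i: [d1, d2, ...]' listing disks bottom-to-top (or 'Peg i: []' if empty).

Answer: Peg 0: []
Peg 1: [3]
Peg 2: [2, 1]

Derivation:
After move 1 (0->1):
Peg 0: []
Peg 1: [3, 1]
Peg 2: [2]

After move 2 (1->2):
Peg 0: []
Peg 1: [3]
Peg 2: [2, 1]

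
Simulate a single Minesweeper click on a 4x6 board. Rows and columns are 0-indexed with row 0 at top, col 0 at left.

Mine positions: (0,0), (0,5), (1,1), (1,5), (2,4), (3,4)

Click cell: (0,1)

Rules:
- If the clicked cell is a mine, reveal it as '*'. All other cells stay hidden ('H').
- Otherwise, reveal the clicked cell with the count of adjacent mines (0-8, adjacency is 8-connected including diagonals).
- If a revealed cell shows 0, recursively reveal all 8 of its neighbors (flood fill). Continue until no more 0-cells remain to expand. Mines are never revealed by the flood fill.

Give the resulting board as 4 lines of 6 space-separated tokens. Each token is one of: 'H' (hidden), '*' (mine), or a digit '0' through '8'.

H 2 H H H H
H H H H H H
H H H H H H
H H H H H H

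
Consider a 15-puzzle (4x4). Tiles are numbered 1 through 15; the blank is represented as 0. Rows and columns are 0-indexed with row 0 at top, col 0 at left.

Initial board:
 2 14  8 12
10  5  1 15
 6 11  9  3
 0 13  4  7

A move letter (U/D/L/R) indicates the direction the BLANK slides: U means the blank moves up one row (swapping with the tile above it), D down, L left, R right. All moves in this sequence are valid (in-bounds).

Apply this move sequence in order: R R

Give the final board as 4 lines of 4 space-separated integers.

After move 1 (R):
 2 14  8 12
10  5  1 15
 6 11  9  3
13  0  4  7

After move 2 (R):
 2 14  8 12
10  5  1 15
 6 11  9  3
13  4  0  7

Answer:  2 14  8 12
10  5  1 15
 6 11  9  3
13  4  0  7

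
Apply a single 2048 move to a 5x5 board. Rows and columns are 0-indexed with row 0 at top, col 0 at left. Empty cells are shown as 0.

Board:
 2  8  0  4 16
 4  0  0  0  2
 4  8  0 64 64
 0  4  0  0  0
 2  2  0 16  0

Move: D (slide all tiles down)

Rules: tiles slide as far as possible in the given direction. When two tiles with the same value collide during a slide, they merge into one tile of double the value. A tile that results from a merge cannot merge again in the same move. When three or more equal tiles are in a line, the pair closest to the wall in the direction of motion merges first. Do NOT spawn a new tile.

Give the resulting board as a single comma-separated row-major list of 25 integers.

Slide down:
col 0: [2, 4, 4, 0, 2] -> [0, 0, 2, 8, 2]
col 1: [8, 0, 8, 4, 2] -> [0, 0, 16, 4, 2]
col 2: [0, 0, 0, 0, 0] -> [0, 0, 0, 0, 0]
col 3: [4, 0, 64, 0, 16] -> [0, 0, 4, 64, 16]
col 4: [16, 2, 64, 0, 0] -> [0, 0, 16, 2, 64]

Answer: 0, 0, 0, 0, 0, 0, 0, 0, 0, 0, 2, 16, 0, 4, 16, 8, 4, 0, 64, 2, 2, 2, 0, 16, 64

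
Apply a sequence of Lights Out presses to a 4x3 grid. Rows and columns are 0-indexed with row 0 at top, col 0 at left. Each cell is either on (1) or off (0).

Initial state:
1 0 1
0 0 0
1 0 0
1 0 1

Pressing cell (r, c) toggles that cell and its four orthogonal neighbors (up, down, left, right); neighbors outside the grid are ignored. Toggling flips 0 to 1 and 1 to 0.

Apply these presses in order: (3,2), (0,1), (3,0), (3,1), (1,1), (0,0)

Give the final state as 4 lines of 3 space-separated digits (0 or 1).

Answer: 1 1 0
0 0 1
0 0 1
1 1 1

Derivation:
After press 1 at (3,2):
1 0 1
0 0 0
1 0 1
1 1 0

After press 2 at (0,1):
0 1 0
0 1 0
1 0 1
1 1 0

After press 3 at (3,0):
0 1 0
0 1 0
0 0 1
0 0 0

After press 4 at (3,1):
0 1 0
0 1 0
0 1 1
1 1 1

After press 5 at (1,1):
0 0 0
1 0 1
0 0 1
1 1 1

After press 6 at (0,0):
1 1 0
0 0 1
0 0 1
1 1 1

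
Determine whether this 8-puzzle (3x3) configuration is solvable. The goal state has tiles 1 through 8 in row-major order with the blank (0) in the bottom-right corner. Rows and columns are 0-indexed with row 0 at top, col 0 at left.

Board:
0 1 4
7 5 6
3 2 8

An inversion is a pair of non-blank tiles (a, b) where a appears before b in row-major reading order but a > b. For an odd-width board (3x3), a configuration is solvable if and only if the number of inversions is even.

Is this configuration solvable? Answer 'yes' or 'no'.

Inversions (pairs i<j in row-major order where tile[i] > tile[j] > 0): 11
11 is odd, so the puzzle is not solvable.

Answer: no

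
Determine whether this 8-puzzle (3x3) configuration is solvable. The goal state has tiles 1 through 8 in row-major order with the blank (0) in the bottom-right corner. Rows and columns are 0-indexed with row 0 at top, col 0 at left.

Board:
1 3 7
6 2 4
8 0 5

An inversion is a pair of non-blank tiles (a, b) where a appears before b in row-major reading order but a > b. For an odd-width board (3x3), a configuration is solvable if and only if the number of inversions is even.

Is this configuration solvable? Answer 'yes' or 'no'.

Answer: no

Derivation:
Inversions (pairs i<j in row-major order where tile[i] > tile[j] > 0): 9
9 is odd, so the puzzle is not solvable.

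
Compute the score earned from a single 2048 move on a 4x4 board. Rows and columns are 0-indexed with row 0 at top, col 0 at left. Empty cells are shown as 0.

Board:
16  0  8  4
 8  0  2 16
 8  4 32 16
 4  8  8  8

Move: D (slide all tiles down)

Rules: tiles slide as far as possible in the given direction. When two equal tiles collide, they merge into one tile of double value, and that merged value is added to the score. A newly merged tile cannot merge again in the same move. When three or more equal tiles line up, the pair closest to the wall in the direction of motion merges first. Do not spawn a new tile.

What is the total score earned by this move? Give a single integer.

Slide down:
col 0: [16, 8, 8, 4] -> [0, 16, 16, 4]  score +16 (running 16)
col 1: [0, 0, 4, 8] -> [0, 0, 4, 8]  score +0 (running 16)
col 2: [8, 2, 32, 8] -> [8, 2, 32, 8]  score +0 (running 16)
col 3: [4, 16, 16, 8] -> [0, 4, 32, 8]  score +32 (running 48)
Board after move:
 0  0  8  0
16  0  2  4
16  4 32 32
 4  8  8  8

Answer: 48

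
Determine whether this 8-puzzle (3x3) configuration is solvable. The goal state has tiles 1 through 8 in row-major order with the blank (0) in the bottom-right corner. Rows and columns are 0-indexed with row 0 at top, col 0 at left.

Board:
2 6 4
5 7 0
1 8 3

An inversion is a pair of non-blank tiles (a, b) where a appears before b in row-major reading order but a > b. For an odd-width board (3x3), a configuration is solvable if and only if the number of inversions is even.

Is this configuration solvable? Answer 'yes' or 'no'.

Answer: yes

Derivation:
Inversions (pairs i<j in row-major order where tile[i] > tile[j] > 0): 12
12 is even, so the puzzle is solvable.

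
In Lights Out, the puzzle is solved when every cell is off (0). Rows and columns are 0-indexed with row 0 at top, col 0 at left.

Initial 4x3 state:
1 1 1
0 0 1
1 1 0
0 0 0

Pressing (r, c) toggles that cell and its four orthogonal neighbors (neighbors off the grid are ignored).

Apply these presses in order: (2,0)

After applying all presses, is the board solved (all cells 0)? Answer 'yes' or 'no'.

After press 1 at (2,0):
1 1 1
1 0 1
0 0 0
1 0 0

Lights still on: 6

Answer: no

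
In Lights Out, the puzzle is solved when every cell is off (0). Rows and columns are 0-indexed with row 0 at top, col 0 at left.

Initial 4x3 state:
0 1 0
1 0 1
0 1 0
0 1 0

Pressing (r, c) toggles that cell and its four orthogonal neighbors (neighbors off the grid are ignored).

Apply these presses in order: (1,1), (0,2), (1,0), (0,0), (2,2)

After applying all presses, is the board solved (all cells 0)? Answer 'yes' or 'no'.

After press 1 at (1,1):
0 0 0
0 1 0
0 0 0
0 1 0

After press 2 at (0,2):
0 1 1
0 1 1
0 0 0
0 1 0

After press 3 at (1,0):
1 1 1
1 0 1
1 0 0
0 1 0

After press 4 at (0,0):
0 0 1
0 0 1
1 0 0
0 1 0

After press 5 at (2,2):
0 0 1
0 0 0
1 1 1
0 1 1

Lights still on: 6

Answer: no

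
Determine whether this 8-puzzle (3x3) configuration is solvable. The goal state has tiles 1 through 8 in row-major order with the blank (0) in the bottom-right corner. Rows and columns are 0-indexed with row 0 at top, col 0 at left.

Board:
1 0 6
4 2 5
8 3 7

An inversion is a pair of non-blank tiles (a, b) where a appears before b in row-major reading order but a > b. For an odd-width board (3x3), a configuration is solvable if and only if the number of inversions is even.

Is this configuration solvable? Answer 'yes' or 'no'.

Answer: no

Derivation:
Inversions (pairs i<j in row-major order where tile[i] > tile[j] > 0): 9
9 is odd, so the puzzle is not solvable.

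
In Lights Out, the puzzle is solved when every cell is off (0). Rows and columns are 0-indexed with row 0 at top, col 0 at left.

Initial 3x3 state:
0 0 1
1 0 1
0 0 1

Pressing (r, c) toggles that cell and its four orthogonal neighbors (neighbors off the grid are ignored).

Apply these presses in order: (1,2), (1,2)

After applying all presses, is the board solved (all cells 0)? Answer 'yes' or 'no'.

After press 1 at (1,2):
0 0 0
1 1 0
0 0 0

After press 2 at (1,2):
0 0 1
1 0 1
0 0 1

Lights still on: 4

Answer: no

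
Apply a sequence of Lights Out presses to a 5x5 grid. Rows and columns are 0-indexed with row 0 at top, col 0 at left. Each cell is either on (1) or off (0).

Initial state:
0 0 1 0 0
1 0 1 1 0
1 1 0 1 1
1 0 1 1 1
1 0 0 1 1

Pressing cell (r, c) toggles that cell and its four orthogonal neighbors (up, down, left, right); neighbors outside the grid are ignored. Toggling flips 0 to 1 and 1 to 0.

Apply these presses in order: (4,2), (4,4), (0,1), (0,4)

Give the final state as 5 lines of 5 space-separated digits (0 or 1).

Answer: 1 1 0 1 1
1 1 1 1 1
1 1 0 1 1
1 0 0 1 0
1 1 1 1 0

Derivation:
After press 1 at (4,2):
0 0 1 0 0
1 0 1 1 0
1 1 0 1 1
1 0 0 1 1
1 1 1 0 1

After press 2 at (4,4):
0 0 1 0 0
1 0 1 1 0
1 1 0 1 1
1 0 0 1 0
1 1 1 1 0

After press 3 at (0,1):
1 1 0 0 0
1 1 1 1 0
1 1 0 1 1
1 0 0 1 0
1 1 1 1 0

After press 4 at (0,4):
1 1 0 1 1
1 1 1 1 1
1 1 0 1 1
1 0 0 1 0
1 1 1 1 0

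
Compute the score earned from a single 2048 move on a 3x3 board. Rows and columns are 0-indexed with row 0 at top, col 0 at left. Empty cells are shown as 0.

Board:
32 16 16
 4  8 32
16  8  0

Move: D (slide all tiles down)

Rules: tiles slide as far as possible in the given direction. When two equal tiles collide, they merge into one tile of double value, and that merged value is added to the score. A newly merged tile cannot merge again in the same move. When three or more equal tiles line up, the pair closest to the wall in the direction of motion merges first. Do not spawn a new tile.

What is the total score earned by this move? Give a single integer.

Answer: 16

Derivation:
Slide down:
col 0: [32, 4, 16] -> [32, 4, 16]  score +0 (running 0)
col 1: [16, 8, 8] -> [0, 16, 16]  score +16 (running 16)
col 2: [16, 32, 0] -> [0, 16, 32]  score +0 (running 16)
Board after move:
32  0  0
 4 16 16
16 16 32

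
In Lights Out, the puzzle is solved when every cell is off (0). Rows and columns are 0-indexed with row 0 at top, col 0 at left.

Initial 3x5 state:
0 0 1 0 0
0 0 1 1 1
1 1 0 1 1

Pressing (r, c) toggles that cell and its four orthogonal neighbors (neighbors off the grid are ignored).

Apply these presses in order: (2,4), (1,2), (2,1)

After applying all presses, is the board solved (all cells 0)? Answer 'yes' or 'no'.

Answer: yes

Derivation:
After press 1 at (2,4):
0 0 1 0 0
0 0 1 1 0
1 1 0 0 0

After press 2 at (1,2):
0 0 0 0 0
0 1 0 0 0
1 1 1 0 0

After press 3 at (2,1):
0 0 0 0 0
0 0 0 0 0
0 0 0 0 0

Lights still on: 0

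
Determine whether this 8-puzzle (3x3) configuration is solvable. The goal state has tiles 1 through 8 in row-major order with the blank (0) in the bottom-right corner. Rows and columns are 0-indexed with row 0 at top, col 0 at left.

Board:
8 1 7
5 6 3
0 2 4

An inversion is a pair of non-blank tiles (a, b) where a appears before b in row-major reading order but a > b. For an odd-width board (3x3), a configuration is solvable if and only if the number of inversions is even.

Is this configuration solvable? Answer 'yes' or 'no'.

Inversions (pairs i<j in row-major order where tile[i] > tile[j] > 0): 19
19 is odd, so the puzzle is not solvable.

Answer: no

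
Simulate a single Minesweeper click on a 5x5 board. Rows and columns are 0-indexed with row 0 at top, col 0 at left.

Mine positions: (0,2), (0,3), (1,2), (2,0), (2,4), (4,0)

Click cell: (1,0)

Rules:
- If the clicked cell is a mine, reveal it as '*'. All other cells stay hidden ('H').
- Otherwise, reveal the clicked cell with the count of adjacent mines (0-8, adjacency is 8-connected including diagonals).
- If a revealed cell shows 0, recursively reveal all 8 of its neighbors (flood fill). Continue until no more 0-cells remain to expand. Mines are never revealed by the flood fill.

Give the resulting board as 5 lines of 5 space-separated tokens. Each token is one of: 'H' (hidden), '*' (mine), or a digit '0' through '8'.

H H H H H
1 H H H H
H H H H H
H H H H H
H H H H H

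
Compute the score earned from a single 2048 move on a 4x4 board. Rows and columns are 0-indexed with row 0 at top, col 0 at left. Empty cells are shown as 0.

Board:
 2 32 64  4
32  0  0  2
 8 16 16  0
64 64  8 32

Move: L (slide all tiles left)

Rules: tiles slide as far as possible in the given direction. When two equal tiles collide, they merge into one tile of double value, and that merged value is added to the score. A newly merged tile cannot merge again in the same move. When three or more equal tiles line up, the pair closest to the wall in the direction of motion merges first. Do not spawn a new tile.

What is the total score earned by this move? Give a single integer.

Answer: 160

Derivation:
Slide left:
row 0: [2, 32, 64, 4] -> [2, 32, 64, 4]  score +0 (running 0)
row 1: [32, 0, 0, 2] -> [32, 2, 0, 0]  score +0 (running 0)
row 2: [8, 16, 16, 0] -> [8, 32, 0, 0]  score +32 (running 32)
row 3: [64, 64, 8, 32] -> [128, 8, 32, 0]  score +128 (running 160)
Board after move:
  2  32  64   4
 32   2   0   0
  8  32   0   0
128   8  32   0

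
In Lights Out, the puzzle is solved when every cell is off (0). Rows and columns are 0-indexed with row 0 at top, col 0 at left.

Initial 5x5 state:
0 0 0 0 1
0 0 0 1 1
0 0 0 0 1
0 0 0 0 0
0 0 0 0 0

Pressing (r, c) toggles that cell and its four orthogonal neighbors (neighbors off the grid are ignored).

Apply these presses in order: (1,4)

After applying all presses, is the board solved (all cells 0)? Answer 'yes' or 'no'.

Answer: yes

Derivation:
After press 1 at (1,4):
0 0 0 0 0
0 0 0 0 0
0 0 0 0 0
0 0 0 0 0
0 0 0 0 0

Lights still on: 0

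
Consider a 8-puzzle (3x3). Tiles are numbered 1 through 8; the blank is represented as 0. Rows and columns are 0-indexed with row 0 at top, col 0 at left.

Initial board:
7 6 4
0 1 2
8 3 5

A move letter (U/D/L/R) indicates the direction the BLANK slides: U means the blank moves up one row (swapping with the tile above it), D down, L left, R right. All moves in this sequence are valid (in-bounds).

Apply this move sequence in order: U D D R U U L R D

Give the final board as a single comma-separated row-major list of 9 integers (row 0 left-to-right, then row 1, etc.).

Answer: 7, 6, 4, 8, 0, 2, 3, 1, 5

Derivation:
After move 1 (U):
0 6 4
7 1 2
8 3 5

After move 2 (D):
7 6 4
0 1 2
8 3 5

After move 3 (D):
7 6 4
8 1 2
0 3 5

After move 4 (R):
7 6 4
8 1 2
3 0 5

After move 5 (U):
7 6 4
8 0 2
3 1 5

After move 6 (U):
7 0 4
8 6 2
3 1 5

After move 7 (L):
0 7 4
8 6 2
3 1 5

After move 8 (R):
7 0 4
8 6 2
3 1 5

After move 9 (D):
7 6 4
8 0 2
3 1 5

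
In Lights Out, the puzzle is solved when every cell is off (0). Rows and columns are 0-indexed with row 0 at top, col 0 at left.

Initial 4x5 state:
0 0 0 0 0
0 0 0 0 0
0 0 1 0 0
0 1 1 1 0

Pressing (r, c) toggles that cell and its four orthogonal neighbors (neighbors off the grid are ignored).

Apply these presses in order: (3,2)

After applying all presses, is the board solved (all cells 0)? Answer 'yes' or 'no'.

Answer: yes

Derivation:
After press 1 at (3,2):
0 0 0 0 0
0 0 0 0 0
0 0 0 0 0
0 0 0 0 0

Lights still on: 0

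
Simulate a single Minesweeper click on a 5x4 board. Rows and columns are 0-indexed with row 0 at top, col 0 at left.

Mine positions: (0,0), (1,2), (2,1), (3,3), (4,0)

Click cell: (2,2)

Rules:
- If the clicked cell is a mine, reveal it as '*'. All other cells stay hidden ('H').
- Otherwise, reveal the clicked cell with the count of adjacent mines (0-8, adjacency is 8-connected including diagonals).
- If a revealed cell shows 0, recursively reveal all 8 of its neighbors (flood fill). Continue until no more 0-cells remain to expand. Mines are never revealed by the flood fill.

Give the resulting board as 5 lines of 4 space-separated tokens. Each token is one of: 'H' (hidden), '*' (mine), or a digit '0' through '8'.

H H H H
H H H H
H H 3 H
H H H H
H H H H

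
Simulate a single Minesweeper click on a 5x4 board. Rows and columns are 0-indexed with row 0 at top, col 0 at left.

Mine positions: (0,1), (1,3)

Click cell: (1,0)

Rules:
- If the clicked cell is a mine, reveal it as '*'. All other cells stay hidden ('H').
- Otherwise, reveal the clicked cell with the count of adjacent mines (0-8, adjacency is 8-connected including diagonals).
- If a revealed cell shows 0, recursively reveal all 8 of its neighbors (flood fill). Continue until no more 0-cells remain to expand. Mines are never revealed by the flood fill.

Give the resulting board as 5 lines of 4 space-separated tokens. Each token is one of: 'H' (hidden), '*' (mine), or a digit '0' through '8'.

H H H H
1 H H H
H H H H
H H H H
H H H H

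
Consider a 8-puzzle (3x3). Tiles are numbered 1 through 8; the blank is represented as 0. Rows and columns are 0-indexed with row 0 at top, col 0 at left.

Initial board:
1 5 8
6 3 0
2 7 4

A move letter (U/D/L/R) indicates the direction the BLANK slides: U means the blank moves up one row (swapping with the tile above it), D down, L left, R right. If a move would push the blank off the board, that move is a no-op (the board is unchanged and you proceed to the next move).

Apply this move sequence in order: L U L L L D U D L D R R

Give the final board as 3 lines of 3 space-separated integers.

After move 1 (L):
1 5 8
6 0 3
2 7 4

After move 2 (U):
1 0 8
6 5 3
2 7 4

After move 3 (L):
0 1 8
6 5 3
2 7 4

After move 4 (L):
0 1 8
6 5 3
2 7 4

After move 5 (L):
0 1 8
6 5 3
2 7 4

After move 6 (D):
6 1 8
0 5 3
2 7 4

After move 7 (U):
0 1 8
6 5 3
2 7 4

After move 8 (D):
6 1 8
0 5 3
2 7 4

After move 9 (L):
6 1 8
0 5 3
2 7 4

After move 10 (D):
6 1 8
2 5 3
0 7 4

After move 11 (R):
6 1 8
2 5 3
7 0 4

After move 12 (R):
6 1 8
2 5 3
7 4 0

Answer: 6 1 8
2 5 3
7 4 0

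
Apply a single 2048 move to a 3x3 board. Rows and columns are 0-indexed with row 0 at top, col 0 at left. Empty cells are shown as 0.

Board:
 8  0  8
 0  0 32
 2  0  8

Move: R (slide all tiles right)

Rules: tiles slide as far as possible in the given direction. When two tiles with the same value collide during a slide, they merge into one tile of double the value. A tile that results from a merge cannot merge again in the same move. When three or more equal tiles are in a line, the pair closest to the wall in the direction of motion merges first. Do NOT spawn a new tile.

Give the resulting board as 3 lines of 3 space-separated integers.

Answer:  0  0 16
 0  0 32
 0  2  8

Derivation:
Slide right:
row 0: [8, 0, 8] -> [0, 0, 16]
row 1: [0, 0, 32] -> [0, 0, 32]
row 2: [2, 0, 8] -> [0, 2, 8]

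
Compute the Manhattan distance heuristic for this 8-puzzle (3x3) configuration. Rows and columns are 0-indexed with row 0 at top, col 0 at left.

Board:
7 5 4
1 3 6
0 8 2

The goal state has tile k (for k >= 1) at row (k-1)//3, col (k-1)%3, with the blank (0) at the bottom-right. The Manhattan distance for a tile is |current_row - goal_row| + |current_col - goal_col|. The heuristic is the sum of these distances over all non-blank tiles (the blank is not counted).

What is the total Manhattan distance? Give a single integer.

Tile 7: at (0,0), goal (2,0), distance |0-2|+|0-0| = 2
Tile 5: at (0,1), goal (1,1), distance |0-1|+|1-1| = 1
Tile 4: at (0,2), goal (1,0), distance |0-1|+|2-0| = 3
Tile 1: at (1,0), goal (0,0), distance |1-0|+|0-0| = 1
Tile 3: at (1,1), goal (0,2), distance |1-0|+|1-2| = 2
Tile 6: at (1,2), goal (1,2), distance |1-1|+|2-2| = 0
Tile 8: at (2,1), goal (2,1), distance |2-2|+|1-1| = 0
Tile 2: at (2,2), goal (0,1), distance |2-0|+|2-1| = 3
Sum: 2 + 1 + 3 + 1 + 2 + 0 + 0 + 3 = 12

Answer: 12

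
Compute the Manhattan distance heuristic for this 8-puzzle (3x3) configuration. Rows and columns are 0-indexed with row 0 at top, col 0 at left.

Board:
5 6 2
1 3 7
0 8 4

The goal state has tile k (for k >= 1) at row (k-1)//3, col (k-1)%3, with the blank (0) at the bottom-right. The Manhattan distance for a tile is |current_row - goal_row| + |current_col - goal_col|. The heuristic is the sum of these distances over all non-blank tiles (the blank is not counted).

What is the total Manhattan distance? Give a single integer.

Tile 5: (0,0)->(1,1) = 2
Tile 6: (0,1)->(1,2) = 2
Tile 2: (0,2)->(0,1) = 1
Tile 1: (1,0)->(0,0) = 1
Tile 3: (1,1)->(0,2) = 2
Tile 7: (1,2)->(2,0) = 3
Tile 8: (2,1)->(2,1) = 0
Tile 4: (2,2)->(1,0) = 3
Sum: 2 + 2 + 1 + 1 + 2 + 3 + 0 + 3 = 14

Answer: 14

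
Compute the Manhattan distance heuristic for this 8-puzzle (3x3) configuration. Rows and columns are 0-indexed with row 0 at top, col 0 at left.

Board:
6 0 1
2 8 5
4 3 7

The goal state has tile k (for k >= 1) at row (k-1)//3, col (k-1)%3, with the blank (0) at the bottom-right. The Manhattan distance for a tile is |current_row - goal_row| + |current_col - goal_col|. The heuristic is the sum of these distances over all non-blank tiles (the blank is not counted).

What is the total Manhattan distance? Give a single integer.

Answer: 15

Derivation:
Tile 6: (0,0)->(1,2) = 3
Tile 1: (0,2)->(0,0) = 2
Tile 2: (1,0)->(0,1) = 2
Tile 8: (1,1)->(2,1) = 1
Tile 5: (1,2)->(1,1) = 1
Tile 4: (2,0)->(1,0) = 1
Tile 3: (2,1)->(0,2) = 3
Tile 7: (2,2)->(2,0) = 2
Sum: 3 + 2 + 2 + 1 + 1 + 1 + 3 + 2 = 15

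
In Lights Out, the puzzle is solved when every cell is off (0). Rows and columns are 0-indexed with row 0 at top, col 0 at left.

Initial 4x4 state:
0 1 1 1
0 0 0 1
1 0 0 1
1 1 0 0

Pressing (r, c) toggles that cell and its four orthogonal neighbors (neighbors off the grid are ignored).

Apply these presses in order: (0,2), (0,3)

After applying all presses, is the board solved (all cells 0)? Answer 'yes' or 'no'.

After press 1 at (0,2):
0 0 0 0
0 0 1 1
1 0 0 1
1 1 0 0

After press 2 at (0,3):
0 0 1 1
0 0 1 0
1 0 0 1
1 1 0 0

Lights still on: 7

Answer: no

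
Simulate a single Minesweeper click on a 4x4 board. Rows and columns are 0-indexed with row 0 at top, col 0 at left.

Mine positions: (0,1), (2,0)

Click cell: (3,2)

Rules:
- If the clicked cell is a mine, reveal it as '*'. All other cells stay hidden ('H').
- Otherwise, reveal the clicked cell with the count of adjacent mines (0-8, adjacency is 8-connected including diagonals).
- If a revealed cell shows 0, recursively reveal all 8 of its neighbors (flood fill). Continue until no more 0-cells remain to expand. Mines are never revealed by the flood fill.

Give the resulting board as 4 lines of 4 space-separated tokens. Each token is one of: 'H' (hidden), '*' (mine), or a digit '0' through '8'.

H H 1 0
H 2 1 0
H 1 0 0
H 1 0 0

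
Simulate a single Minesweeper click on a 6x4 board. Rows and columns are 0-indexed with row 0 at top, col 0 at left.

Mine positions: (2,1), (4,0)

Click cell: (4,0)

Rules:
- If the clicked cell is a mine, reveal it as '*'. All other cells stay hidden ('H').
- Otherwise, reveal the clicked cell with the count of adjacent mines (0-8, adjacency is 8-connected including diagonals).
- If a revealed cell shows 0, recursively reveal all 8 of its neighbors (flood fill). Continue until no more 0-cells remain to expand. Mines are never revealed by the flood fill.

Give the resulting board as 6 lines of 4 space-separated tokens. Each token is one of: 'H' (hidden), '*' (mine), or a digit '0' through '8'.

H H H H
H H H H
H H H H
H H H H
* H H H
H H H H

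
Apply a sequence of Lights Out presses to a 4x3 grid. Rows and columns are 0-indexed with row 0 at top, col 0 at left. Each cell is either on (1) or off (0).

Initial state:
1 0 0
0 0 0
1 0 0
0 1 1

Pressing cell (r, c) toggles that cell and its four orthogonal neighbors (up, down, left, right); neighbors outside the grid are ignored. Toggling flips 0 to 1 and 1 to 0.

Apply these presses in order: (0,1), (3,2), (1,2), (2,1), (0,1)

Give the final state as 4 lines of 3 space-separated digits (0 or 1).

Answer: 1 0 1
0 0 1
0 1 1
0 1 0

Derivation:
After press 1 at (0,1):
0 1 1
0 1 0
1 0 0
0 1 1

After press 2 at (3,2):
0 1 1
0 1 0
1 0 1
0 0 0

After press 3 at (1,2):
0 1 0
0 0 1
1 0 0
0 0 0

After press 4 at (2,1):
0 1 0
0 1 1
0 1 1
0 1 0

After press 5 at (0,1):
1 0 1
0 0 1
0 1 1
0 1 0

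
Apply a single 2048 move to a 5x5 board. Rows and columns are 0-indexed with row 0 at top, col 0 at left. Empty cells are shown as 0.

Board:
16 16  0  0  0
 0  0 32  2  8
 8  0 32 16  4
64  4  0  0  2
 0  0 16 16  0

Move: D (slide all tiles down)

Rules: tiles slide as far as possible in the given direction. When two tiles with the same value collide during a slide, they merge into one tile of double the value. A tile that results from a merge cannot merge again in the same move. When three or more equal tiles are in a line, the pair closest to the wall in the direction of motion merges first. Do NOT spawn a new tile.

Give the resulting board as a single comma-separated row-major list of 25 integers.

Slide down:
col 0: [16, 0, 8, 64, 0] -> [0, 0, 16, 8, 64]
col 1: [16, 0, 0, 4, 0] -> [0, 0, 0, 16, 4]
col 2: [0, 32, 32, 0, 16] -> [0, 0, 0, 64, 16]
col 3: [0, 2, 16, 0, 16] -> [0, 0, 0, 2, 32]
col 4: [0, 8, 4, 2, 0] -> [0, 0, 8, 4, 2]

Answer: 0, 0, 0, 0, 0, 0, 0, 0, 0, 0, 16, 0, 0, 0, 8, 8, 16, 64, 2, 4, 64, 4, 16, 32, 2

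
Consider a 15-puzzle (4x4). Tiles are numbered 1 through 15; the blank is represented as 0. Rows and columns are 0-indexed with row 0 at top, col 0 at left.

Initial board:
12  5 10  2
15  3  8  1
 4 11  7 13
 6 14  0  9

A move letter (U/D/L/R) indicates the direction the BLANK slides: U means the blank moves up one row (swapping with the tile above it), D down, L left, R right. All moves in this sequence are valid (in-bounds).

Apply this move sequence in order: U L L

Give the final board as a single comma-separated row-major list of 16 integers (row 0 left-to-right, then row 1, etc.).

Answer: 12, 5, 10, 2, 15, 3, 8, 1, 0, 4, 11, 13, 6, 14, 7, 9

Derivation:
After move 1 (U):
12  5 10  2
15  3  8  1
 4 11  0 13
 6 14  7  9

After move 2 (L):
12  5 10  2
15  3  8  1
 4  0 11 13
 6 14  7  9

After move 3 (L):
12  5 10  2
15  3  8  1
 0  4 11 13
 6 14  7  9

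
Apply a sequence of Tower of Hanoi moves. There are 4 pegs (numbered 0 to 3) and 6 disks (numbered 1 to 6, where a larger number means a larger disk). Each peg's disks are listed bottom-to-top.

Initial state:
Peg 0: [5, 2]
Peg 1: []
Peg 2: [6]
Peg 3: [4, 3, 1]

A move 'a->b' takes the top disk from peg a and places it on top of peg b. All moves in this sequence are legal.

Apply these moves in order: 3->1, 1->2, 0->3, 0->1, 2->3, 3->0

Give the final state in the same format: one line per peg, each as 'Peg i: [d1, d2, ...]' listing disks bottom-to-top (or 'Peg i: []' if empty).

Answer: Peg 0: [1]
Peg 1: [5]
Peg 2: [6]
Peg 3: [4, 3, 2]

Derivation:
After move 1 (3->1):
Peg 0: [5, 2]
Peg 1: [1]
Peg 2: [6]
Peg 3: [4, 3]

After move 2 (1->2):
Peg 0: [5, 2]
Peg 1: []
Peg 2: [6, 1]
Peg 3: [4, 3]

After move 3 (0->3):
Peg 0: [5]
Peg 1: []
Peg 2: [6, 1]
Peg 3: [4, 3, 2]

After move 4 (0->1):
Peg 0: []
Peg 1: [5]
Peg 2: [6, 1]
Peg 3: [4, 3, 2]

After move 5 (2->3):
Peg 0: []
Peg 1: [5]
Peg 2: [6]
Peg 3: [4, 3, 2, 1]

After move 6 (3->0):
Peg 0: [1]
Peg 1: [5]
Peg 2: [6]
Peg 3: [4, 3, 2]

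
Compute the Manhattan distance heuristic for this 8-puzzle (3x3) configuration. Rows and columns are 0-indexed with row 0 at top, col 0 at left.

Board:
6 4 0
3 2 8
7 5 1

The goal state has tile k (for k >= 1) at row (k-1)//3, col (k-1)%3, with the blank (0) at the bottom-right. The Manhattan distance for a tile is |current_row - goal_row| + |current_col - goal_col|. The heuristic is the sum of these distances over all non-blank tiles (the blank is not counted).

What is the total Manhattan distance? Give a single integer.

Answer: 16

Derivation:
Tile 6: (0,0)->(1,2) = 3
Tile 4: (0,1)->(1,0) = 2
Tile 3: (1,0)->(0,2) = 3
Tile 2: (1,1)->(0,1) = 1
Tile 8: (1,2)->(2,1) = 2
Tile 7: (2,0)->(2,0) = 0
Tile 5: (2,1)->(1,1) = 1
Tile 1: (2,2)->(0,0) = 4
Sum: 3 + 2 + 3 + 1 + 2 + 0 + 1 + 4 = 16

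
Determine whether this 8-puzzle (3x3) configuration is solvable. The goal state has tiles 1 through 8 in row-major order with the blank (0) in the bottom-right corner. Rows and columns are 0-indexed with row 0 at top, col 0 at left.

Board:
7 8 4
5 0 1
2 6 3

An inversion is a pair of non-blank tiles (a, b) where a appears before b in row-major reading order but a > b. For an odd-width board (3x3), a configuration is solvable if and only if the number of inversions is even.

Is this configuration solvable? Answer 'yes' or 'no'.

Answer: no

Derivation:
Inversions (pairs i<j in row-major order where tile[i] > tile[j] > 0): 19
19 is odd, so the puzzle is not solvable.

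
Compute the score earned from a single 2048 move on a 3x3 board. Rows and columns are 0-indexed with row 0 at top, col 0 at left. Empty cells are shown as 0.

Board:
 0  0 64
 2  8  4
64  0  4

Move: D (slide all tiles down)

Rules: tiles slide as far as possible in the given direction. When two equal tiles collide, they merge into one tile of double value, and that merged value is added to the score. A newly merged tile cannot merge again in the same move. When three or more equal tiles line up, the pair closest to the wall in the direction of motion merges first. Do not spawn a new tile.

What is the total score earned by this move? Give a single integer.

Answer: 8

Derivation:
Slide down:
col 0: [0, 2, 64] -> [0, 2, 64]  score +0 (running 0)
col 1: [0, 8, 0] -> [0, 0, 8]  score +0 (running 0)
col 2: [64, 4, 4] -> [0, 64, 8]  score +8 (running 8)
Board after move:
 0  0  0
 2  0 64
64  8  8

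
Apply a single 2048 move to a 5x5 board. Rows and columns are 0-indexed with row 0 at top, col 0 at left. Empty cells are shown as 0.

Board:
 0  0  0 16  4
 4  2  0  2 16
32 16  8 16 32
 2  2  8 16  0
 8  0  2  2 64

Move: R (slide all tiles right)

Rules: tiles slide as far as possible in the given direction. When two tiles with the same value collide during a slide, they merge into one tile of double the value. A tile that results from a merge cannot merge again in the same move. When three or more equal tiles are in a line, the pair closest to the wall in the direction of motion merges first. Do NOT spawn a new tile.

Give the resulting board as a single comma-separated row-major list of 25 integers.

Slide right:
row 0: [0, 0, 0, 16, 4] -> [0, 0, 0, 16, 4]
row 1: [4, 2, 0, 2, 16] -> [0, 0, 4, 4, 16]
row 2: [32, 16, 8, 16, 32] -> [32, 16, 8, 16, 32]
row 3: [2, 2, 8, 16, 0] -> [0, 0, 4, 8, 16]
row 4: [8, 0, 2, 2, 64] -> [0, 0, 8, 4, 64]

Answer: 0, 0, 0, 16, 4, 0, 0, 4, 4, 16, 32, 16, 8, 16, 32, 0, 0, 4, 8, 16, 0, 0, 8, 4, 64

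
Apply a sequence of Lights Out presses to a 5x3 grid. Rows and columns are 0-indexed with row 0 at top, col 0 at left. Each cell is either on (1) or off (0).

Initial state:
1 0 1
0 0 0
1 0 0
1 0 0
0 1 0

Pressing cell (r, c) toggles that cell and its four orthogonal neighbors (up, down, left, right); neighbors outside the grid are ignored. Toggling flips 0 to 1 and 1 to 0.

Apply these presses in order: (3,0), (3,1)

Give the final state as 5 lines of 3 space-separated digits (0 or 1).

After press 1 at (3,0):
1 0 1
0 0 0
0 0 0
0 1 0
1 1 0

After press 2 at (3,1):
1 0 1
0 0 0
0 1 0
1 0 1
1 0 0

Answer: 1 0 1
0 0 0
0 1 0
1 0 1
1 0 0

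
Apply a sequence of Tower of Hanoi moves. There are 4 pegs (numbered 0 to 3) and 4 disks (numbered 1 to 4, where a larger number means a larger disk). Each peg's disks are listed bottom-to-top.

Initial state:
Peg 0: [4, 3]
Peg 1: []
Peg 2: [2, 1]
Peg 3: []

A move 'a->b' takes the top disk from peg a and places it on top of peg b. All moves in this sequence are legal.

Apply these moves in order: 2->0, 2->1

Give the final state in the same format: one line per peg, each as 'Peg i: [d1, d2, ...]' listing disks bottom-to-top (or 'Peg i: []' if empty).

Answer: Peg 0: [4, 3, 1]
Peg 1: [2]
Peg 2: []
Peg 3: []

Derivation:
After move 1 (2->0):
Peg 0: [4, 3, 1]
Peg 1: []
Peg 2: [2]
Peg 3: []

After move 2 (2->1):
Peg 0: [4, 3, 1]
Peg 1: [2]
Peg 2: []
Peg 3: []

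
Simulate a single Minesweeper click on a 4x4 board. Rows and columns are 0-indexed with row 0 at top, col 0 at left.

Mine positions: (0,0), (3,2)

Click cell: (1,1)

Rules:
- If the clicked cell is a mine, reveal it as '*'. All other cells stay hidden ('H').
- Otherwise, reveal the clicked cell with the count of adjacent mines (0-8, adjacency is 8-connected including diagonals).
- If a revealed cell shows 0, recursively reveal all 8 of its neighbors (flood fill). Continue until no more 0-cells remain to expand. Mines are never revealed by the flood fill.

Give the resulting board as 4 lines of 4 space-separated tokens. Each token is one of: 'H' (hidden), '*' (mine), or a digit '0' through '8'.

H H H H
H 1 H H
H H H H
H H H H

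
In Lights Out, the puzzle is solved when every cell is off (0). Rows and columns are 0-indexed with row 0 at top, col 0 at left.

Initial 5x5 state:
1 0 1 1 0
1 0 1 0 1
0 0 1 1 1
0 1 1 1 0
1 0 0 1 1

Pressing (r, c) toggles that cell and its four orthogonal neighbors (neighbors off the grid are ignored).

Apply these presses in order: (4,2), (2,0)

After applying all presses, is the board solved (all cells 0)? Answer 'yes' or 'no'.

After press 1 at (4,2):
1 0 1 1 0
1 0 1 0 1
0 0 1 1 1
0 1 0 1 0
1 1 1 0 1

After press 2 at (2,0):
1 0 1 1 0
0 0 1 0 1
1 1 1 1 1
1 1 0 1 0
1 1 1 0 1

Lights still on: 17

Answer: no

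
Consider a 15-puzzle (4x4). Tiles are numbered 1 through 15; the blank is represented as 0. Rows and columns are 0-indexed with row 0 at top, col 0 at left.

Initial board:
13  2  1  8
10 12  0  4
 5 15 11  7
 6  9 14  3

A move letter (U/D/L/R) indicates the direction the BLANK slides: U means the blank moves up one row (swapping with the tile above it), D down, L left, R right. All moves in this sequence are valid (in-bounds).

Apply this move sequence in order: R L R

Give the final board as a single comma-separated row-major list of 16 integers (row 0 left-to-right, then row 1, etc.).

Answer: 13, 2, 1, 8, 10, 12, 4, 0, 5, 15, 11, 7, 6, 9, 14, 3

Derivation:
After move 1 (R):
13  2  1  8
10 12  4  0
 5 15 11  7
 6  9 14  3

After move 2 (L):
13  2  1  8
10 12  0  4
 5 15 11  7
 6  9 14  3

After move 3 (R):
13  2  1  8
10 12  4  0
 5 15 11  7
 6  9 14  3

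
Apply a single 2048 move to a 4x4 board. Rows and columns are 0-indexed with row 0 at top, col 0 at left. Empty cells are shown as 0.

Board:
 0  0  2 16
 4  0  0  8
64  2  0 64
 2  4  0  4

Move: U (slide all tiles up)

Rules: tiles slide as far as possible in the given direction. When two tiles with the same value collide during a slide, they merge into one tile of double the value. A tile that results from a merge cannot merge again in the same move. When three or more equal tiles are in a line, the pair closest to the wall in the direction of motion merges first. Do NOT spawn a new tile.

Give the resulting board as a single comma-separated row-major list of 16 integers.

Slide up:
col 0: [0, 4, 64, 2] -> [4, 64, 2, 0]
col 1: [0, 0, 2, 4] -> [2, 4, 0, 0]
col 2: [2, 0, 0, 0] -> [2, 0, 0, 0]
col 3: [16, 8, 64, 4] -> [16, 8, 64, 4]

Answer: 4, 2, 2, 16, 64, 4, 0, 8, 2, 0, 0, 64, 0, 0, 0, 4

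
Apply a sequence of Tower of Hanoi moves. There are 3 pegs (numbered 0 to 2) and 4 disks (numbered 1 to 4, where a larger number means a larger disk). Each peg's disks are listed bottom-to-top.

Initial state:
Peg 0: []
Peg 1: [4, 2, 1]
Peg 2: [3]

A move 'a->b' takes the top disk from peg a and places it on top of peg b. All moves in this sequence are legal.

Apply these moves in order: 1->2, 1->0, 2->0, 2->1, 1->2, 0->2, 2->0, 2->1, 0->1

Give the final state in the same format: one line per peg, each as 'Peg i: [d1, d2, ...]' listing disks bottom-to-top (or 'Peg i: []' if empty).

After move 1 (1->2):
Peg 0: []
Peg 1: [4, 2]
Peg 2: [3, 1]

After move 2 (1->0):
Peg 0: [2]
Peg 1: [4]
Peg 2: [3, 1]

After move 3 (2->0):
Peg 0: [2, 1]
Peg 1: [4]
Peg 2: [3]

After move 4 (2->1):
Peg 0: [2, 1]
Peg 1: [4, 3]
Peg 2: []

After move 5 (1->2):
Peg 0: [2, 1]
Peg 1: [4]
Peg 2: [3]

After move 6 (0->2):
Peg 0: [2]
Peg 1: [4]
Peg 2: [3, 1]

After move 7 (2->0):
Peg 0: [2, 1]
Peg 1: [4]
Peg 2: [3]

After move 8 (2->1):
Peg 0: [2, 1]
Peg 1: [4, 3]
Peg 2: []

After move 9 (0->1):
Peg 0: [2]
Peg 1: [4, 3, 1]
Peg 2: []

Answer: Peg 0: [2]
Peg 1: [4, 3, 1]
Peg 2: []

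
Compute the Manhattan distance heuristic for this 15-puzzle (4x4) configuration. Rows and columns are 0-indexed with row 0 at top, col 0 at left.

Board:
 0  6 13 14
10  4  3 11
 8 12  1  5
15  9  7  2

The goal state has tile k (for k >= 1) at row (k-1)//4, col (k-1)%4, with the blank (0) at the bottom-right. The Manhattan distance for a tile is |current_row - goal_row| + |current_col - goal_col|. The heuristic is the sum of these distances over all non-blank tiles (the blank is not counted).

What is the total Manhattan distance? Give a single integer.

Answer: 44

Derivation:
Tile 6: at (0,1), goal (1,1), distance |0-1|+|1-1| = 1
Tile 13: at (0,2), goal (3,0), distance |0-3|+|2-0| = 5
Tile 14: at (0,3), goal (3,1), distance |0-3|+|3-1| = 5
Tile 10: at (1,0), goal (2,1), distance |1-2|+|0-1| = 2
Tile 4: at (1,1), goal (0,3), distance |1-0|+|1-3| = 3
Tile 3: at (1,2), goal (0,2), distance |1-0|+|2-2| = 1
Tile 11: at (1,3), goal (2,2), distance |1-2|+|3-2| = 2
Tile 8: at (2,0), goal (1,3), distance |2-1|+|0-3| = 4
Tile 12: at (2,1), goal (2,3), distance |2-2|+|1-3| = 2
Tile 1: at (2,2), goal (0,0), distance |2-0|+|2-0| = 4
Tile 5: at (2,3), goal (1,0), distance |2-1|+|3-0| = 4
Tile 15: at (3,0), goal (3,2), distance |3-3|+|0-2| = 2
Tile 9: at (3,1), goal (2,0), distance |3-2|+|1-0| = 2
Tile 7: at (3,2), goal (1,2), distance |3-1|+|2-2| = 2
Tile 2: at (3,3), goal (0,1), distance |3-0|+|3-1| = 5
Sum: 1 + 5 + 5 + 2 + 3 + 1 + 2 + 4 + 2 + 4 + 4 + 2 + 2 + 2 + 5 = 44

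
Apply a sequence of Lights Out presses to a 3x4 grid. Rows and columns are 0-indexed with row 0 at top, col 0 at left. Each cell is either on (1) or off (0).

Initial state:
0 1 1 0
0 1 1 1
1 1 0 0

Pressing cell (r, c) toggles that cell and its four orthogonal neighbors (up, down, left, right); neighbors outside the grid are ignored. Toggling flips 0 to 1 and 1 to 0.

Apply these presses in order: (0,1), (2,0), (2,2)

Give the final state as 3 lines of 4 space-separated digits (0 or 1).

Answer: 1 0 0 0
1 0 0 1
0 1 1 1

Derivation:
After press 1 at (0,1):
1 0 0 0
0 0 1 1
1 1 0 0

After press 2 at (2,0):
1 0 0 0
1 0 1 1
0 0 0 0

After press 3 at (2,2):
1 0 0 0
1 0 0 1
0 1 1 1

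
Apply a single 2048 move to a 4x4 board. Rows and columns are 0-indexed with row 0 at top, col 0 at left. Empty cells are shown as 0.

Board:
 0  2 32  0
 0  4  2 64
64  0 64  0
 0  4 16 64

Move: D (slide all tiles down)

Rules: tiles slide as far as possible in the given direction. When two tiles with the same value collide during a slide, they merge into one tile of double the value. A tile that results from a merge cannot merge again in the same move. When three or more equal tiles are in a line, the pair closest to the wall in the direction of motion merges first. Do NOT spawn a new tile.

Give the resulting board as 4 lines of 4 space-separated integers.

Answer:   0   0  32   0
  0   0   2   0
  0   2  64   0
 64   8  16 128

Derivation:
Slide down:
col 0: [0, 0, 64, 0] -> [0, 0, 0, 64]
col 1: [2, 4, 0, 4] -> [0, 0, 2, 8]
col 2: [32, 2, 64, 16] -> [32, 2, 64, 16]
col 3: [0, 64, 0, 64] -> [0, 0, 0, 128]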